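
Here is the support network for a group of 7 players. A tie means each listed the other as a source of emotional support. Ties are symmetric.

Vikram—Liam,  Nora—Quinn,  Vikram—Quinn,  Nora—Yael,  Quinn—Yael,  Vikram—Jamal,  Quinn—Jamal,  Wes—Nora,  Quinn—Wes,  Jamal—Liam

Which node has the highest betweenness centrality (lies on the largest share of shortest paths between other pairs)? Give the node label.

Unnormalized betweenness of each node: Jamal:2, Liam:0, Nora:1/2, Quinn:19/2, Vikram:2, Wes:0, Yael:0.
Quinn has the largest value, 19/2, making it the main broker — the node through which the most shortest paths run.

Quinn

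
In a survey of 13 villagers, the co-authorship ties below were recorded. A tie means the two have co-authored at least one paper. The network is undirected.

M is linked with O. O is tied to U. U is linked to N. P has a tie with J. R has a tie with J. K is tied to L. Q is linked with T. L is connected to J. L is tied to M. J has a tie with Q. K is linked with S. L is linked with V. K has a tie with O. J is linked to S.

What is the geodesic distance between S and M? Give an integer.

One shortest route is S – K – O – M, which uses 3 edges, and at distance 2 from S we only reach {L, O, P, Q, R}, which does not include M. So d(S,M) = 3.

3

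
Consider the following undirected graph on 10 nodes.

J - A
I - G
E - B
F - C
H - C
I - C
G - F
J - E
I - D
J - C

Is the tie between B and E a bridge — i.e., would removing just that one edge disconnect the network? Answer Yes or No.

Yes

Without the B–E edge there is no alternate route between B and E, so the network disconnects. It is a bridge.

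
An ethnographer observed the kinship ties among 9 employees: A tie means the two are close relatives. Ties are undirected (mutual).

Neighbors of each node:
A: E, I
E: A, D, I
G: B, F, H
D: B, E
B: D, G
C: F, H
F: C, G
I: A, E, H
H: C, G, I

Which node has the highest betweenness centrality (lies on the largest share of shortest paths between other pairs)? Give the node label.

H

Unnormalized betweenness of each node: A:0, B:4, C:11/6, D:10/3, E:13/3, F:4/3, G:47/6, H:31/3, I:8.
H has the largest value, 31/3, making it the main broker — the node through which the most shortest paths run.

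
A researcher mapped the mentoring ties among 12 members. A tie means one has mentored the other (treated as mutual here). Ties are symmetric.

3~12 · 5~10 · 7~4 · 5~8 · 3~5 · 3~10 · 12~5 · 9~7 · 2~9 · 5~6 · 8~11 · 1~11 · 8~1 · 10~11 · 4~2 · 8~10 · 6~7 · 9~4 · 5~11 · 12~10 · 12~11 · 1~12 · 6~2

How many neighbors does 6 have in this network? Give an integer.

6 is directly tied to 2, 5, and 7. That is 3 neighbors, so the degree of 6 is 3.

3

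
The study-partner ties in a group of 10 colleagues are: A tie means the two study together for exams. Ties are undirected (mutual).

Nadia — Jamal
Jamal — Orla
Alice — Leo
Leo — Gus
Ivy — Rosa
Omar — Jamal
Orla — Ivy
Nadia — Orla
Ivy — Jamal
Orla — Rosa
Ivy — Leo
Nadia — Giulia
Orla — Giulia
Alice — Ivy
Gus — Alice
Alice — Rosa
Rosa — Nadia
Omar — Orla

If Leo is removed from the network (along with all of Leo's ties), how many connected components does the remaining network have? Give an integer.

1

Leo's neighbors (Alice, Gus, and Ivy) remain reachable from one another through other ties, so the rest of the network stays in one piece.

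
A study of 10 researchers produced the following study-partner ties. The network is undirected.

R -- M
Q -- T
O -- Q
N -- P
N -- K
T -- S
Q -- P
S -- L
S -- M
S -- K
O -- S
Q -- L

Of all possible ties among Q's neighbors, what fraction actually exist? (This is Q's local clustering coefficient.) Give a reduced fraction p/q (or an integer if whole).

0

Q's neighbors: L, O, P, and T (k = 4).
Possible neighbor pairs: C(4,2) = 6. Edges among them: none → e = 0.
Clustering(Q) = 0/6 = 0.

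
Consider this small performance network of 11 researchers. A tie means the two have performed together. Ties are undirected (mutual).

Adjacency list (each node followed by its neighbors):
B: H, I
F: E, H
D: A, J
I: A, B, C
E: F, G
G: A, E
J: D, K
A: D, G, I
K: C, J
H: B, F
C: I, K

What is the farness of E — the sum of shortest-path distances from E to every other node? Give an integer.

Distances from E: A:2, B:3, C:4, D:3, F:1, G:1, H:2, I:3, J:4, K:5.
Sum = 2 + 3 + 4 + 3 + 1 + 1 + 2 + 3 + 4 + 5 = 28.

28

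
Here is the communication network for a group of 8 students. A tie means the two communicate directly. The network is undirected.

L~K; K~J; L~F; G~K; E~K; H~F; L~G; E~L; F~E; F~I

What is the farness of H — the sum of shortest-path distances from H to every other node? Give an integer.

Distances from H: E:2, F:1, G:3, I:2, J:4, K:3, L:2.
Sum = 2 + 1 + 3 + 2 + 4 + 3 + 2 = 17.

17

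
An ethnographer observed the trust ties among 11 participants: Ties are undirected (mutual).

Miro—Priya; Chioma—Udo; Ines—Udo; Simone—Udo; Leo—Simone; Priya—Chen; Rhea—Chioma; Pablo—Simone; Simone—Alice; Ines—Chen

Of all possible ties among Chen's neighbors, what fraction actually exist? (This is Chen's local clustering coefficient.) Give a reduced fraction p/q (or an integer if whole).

0

Chen's neighbors: Ines and Priya (k = 2).
Possible neighbor pairs: C(2,2) = 1. Edges among them: none → e = 0.
Clustering(Chen) = 0/1.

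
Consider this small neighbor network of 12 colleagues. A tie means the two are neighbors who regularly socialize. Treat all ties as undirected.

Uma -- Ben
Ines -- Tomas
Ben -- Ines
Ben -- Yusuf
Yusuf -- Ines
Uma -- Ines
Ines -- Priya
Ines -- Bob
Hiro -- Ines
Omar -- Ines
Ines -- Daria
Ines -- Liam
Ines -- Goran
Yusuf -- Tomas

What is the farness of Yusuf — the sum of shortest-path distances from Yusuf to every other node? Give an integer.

Distances from Yusuf: Ben:1, Bob:2, Daria:2, Goran:2, Hiro:2, Ines:1, Liam:2, Omar:2, Priya:2, Tomas:1, Uma:2.
Sum = 1 + 2 + 2 + 2 + 2 + 1 + 2 + 2 + 2 + 1 + 2 = 19.

19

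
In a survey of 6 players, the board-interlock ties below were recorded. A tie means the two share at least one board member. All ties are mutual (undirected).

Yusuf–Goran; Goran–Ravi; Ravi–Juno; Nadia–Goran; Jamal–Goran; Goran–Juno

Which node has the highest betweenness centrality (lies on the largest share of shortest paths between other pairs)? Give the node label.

Unnormalized betweenness of each node: Goran:9, Jamal:0, Juno:0, Nadia:0, Ravi:0, Yusuf:0.
Goran has the largest value, 9, making it the main broker — the node through which the most shortest paths run.

Goran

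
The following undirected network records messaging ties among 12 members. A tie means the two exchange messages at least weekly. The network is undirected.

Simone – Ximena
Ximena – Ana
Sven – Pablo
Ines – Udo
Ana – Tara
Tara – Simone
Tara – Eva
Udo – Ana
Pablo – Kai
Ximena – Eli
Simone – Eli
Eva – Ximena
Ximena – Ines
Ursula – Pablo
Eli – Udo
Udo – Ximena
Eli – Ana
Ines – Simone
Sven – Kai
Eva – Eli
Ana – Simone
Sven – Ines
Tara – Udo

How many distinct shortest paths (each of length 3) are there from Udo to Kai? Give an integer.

The shortest distance is 3, and the only length-3 path is Udo–Ines–Sven–Kai. So there is exactly 1 shortest path.

1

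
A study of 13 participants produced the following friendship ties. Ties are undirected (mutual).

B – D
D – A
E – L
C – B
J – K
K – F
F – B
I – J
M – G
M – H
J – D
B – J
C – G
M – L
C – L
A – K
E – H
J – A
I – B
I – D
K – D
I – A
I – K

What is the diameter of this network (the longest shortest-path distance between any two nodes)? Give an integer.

Eccentricity of each node (its greatest distance to any other): A:6, B:4, C:3, D:5, E:5, F:5, G:4, H:6, I:5, J:5, K:6, L:4, M:5.
The maximum eccentricity is 6, realized for instance by the pair H–A via H – E – L – C – B – J – A. So the diameter is 6.

6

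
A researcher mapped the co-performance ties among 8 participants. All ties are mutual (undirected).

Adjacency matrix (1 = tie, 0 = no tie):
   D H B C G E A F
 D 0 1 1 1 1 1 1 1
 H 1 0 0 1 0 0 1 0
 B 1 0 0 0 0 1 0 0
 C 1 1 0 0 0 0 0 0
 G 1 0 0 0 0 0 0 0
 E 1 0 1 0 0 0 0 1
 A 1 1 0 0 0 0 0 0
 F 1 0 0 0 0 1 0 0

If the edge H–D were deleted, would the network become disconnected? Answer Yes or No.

No

Even without that edge, H still reaches D via H – C – D, so the network stays connected. Not a bridge.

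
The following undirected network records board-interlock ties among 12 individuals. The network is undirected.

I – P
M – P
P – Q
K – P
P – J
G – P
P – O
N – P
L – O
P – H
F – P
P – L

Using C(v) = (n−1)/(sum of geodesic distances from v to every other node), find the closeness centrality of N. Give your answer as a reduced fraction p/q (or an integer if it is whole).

11/21

Distances from N: F:2, G:2, H:2, I:2, J:2, K:2, L:2, M:2, O:2, P:1, Q:2. Sum = 21.
n = 12, so closeness = 11/21.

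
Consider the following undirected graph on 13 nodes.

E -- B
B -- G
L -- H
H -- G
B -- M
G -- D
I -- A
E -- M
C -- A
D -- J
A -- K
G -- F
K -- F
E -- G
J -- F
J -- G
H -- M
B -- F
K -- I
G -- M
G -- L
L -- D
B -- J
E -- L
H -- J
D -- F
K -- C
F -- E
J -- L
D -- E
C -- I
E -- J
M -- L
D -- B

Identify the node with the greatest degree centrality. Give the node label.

G

Degrees — A:3, B:6, C:3, D:6, E:7, F:6, G:8, H:4, I:3, J:7, K:4, L:6, M:5.
The maximum is 8, attained only by G.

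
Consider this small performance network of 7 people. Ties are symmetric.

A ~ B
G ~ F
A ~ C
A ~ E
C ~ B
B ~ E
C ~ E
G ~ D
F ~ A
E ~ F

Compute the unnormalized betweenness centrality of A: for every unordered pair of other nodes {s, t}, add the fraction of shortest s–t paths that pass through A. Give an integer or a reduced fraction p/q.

Pairs whose geodesics pass through A — B–F: 1/2; B–G: 1/2; B–D: 1/2; F–C: 1/2; C–G: 1/2; C–D: 1/2.
All other pairs contribute 0.
Summing the contributions gives betweenness(A) = 3.

3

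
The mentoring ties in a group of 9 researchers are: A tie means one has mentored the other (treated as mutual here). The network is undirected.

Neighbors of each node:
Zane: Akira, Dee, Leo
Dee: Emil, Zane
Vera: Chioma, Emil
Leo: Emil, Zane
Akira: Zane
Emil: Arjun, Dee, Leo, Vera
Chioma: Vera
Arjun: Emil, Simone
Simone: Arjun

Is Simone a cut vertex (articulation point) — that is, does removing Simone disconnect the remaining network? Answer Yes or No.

No

Even without Simone, every remaining node can still reach every other (the residual graph is connected), so Simone is not a cut vertex.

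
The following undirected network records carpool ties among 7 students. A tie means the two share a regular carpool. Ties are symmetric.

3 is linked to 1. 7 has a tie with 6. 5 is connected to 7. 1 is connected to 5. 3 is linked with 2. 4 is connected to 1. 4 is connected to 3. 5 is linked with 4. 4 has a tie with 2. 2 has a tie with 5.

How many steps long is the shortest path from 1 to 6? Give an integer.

3

One shortest route is 1 – 5 – 7 – 6, which uses 3 edges, and at distance 2 from 1 we only reach {2, 7}, which does not include 6. So d(1,6) = 3.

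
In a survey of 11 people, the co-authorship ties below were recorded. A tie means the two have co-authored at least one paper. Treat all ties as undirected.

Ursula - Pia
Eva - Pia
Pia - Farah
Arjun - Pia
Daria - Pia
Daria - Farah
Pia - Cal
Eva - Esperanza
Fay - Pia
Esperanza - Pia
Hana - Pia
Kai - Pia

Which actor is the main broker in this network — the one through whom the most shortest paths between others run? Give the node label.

Unnormalized betweenness of each node: Arjun:0, Cal:0, Daria:0, Esperanza:0, Eva:0, Farah:0, Fay:0, Hana:0, Kai:0, Pia:43, Ursula:0.
Pia has the largest value, 43, making it the main broker — the node through which the most shortest paths run.

Pia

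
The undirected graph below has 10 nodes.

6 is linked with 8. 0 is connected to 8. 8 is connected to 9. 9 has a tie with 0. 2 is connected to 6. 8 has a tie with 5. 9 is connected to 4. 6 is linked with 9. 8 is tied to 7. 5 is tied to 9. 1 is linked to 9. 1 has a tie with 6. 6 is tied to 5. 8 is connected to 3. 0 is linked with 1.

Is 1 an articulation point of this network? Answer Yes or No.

No

Even without 1, every remaining node can still reach every other (the residual graph is connected), so 1 is not a cut vertex.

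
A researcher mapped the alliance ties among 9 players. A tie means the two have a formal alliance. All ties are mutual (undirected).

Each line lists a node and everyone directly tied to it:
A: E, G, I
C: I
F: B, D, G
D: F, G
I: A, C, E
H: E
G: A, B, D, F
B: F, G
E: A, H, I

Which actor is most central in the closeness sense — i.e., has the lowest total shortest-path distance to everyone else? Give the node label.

A

Farness (sum of distances to all others) for each node — A:13, B:20, C:23, D:20, E:16, F:19, G:14, H:23, I:16.
The smallest farness is 13, for A, so A has the highest closeness.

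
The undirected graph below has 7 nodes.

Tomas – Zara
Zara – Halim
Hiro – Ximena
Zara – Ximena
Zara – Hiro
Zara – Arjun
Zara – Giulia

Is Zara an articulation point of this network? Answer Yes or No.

Yes

Removing Zara leaves {Halim} with no path to {Hiro and Ximena}, so the network splits into 5 components. Zara is a cut vertex.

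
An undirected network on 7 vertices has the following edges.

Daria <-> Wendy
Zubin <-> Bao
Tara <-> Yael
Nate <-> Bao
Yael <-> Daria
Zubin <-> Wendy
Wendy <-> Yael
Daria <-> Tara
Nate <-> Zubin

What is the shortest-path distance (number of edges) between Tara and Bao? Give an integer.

4

One shortest route is Tara – Yael – Wendy – Zubin – Bao, which uses 4 edges, and at distance 3 from Tara we only reach {Zubin}, which does not include Bao. So d(Tara,Bao) = 4.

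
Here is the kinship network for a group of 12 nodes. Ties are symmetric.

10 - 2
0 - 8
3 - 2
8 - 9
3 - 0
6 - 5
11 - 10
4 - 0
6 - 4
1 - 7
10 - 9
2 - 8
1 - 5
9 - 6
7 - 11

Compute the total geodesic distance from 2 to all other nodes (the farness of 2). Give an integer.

26

Distances from 2: 0:2, 1:4, 3:1, 4:3, 5:4, 6:3, 7:3, 8:1, 9:2, 10:1, 11:2.
Sum = 2 + 4 + 1 + 3 + 4 + 3 + 3 + 1 + 2 + 1 + 2 = 26.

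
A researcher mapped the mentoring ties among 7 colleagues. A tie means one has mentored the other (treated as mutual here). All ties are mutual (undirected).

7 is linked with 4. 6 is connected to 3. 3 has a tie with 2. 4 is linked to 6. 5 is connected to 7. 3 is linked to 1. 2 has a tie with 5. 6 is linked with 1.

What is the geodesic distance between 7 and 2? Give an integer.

2

One shortest route is 7 – 5 – 2, which uses 2 edges, and 7 and 2 are not directly tied, so nothing shorter exists. So d(7,2) = 2.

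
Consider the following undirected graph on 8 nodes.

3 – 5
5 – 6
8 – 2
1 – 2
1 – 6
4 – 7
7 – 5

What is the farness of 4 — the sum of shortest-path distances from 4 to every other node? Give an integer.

Distances from 4: 1:4, 2:5, 3:3, 5:2, 6:3, 7:1, 8:6.
Sum = 4 + 5 + 3 + 2 + 3 + 1 + 6 = 24.

24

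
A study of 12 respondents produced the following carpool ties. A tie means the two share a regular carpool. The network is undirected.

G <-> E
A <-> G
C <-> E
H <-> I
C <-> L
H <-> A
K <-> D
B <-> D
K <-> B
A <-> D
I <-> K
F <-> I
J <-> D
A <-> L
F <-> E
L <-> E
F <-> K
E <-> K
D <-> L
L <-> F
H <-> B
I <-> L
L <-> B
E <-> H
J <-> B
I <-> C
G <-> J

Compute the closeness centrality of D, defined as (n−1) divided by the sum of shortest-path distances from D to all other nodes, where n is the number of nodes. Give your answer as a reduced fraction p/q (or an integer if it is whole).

11/17

Distances from D: A:1, B:1, C:2, E:2, F:2, G:2, H:2, I:2, J:1, K:1, L:1. Sum = 17.
n = 12, so closeness = 11/17.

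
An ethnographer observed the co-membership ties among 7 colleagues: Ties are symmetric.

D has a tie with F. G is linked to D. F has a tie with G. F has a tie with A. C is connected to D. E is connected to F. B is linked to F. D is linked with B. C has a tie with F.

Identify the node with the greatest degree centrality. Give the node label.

Degrees — A:1, B:2, C:2, D:4, E:1, F:6, G:2.
The maximum is 6, attained only by F.

F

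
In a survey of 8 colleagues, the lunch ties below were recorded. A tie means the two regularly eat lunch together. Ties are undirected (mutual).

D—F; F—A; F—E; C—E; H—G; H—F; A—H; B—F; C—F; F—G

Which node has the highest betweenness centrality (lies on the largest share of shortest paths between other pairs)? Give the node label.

F

Unnormalized betweenness of each node: A:0, B:0, C:0, D:0, E:0, F:35/2, G:0, H:1/2.
F has the largest value, 35/2, making it the main broker — the node through which the most shortest paths run.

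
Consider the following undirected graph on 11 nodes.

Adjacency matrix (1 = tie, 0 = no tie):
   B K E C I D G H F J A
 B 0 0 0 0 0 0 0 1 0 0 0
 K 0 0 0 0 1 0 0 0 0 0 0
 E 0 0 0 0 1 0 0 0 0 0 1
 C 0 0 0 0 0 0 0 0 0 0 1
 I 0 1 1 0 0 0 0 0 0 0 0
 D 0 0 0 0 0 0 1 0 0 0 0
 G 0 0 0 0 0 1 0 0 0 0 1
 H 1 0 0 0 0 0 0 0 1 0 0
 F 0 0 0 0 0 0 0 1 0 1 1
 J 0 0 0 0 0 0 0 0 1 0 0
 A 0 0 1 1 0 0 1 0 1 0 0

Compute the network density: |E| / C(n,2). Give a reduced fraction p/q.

There are 10 edges and 11 nodes, so the maximum possible is C(11,2) = 55.
Density = 10/55 = 2/11.

2/11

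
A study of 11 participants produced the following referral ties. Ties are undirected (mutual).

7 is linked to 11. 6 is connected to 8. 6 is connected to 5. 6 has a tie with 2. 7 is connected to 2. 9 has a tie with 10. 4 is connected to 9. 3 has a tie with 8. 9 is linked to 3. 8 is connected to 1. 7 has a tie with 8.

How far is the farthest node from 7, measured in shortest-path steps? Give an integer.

4

Distances from 7: 1:2, 2:1, 3:2, 4:4, 5:3, 6:2, 8:1, 9:3, 10:4, 11:1.
The largest is 4 (to 10 and 4), so the eccentricity of 7 is 4.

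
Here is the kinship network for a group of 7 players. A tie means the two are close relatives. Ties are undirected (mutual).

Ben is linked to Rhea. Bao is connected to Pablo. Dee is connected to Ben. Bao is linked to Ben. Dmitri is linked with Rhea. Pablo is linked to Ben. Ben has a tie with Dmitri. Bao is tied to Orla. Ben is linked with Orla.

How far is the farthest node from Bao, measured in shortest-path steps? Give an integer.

Distances from Bao: Ben:1, Dee:2, Dmitri:2, Orla:1, Pablo:1, Rhea:2.
The largest is 2 (to Dee, Dmitri, and Rhea), so the eccentricity of Bao is 2.

2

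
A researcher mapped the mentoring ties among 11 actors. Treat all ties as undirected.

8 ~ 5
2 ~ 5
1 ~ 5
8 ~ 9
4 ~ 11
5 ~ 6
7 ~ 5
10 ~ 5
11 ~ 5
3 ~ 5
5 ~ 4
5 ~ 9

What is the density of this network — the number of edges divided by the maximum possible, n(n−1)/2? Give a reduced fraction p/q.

12/55

There are 12 edges and 11 nodes, so the maximum possible is C(11,2) = 55.
Density = 12/55.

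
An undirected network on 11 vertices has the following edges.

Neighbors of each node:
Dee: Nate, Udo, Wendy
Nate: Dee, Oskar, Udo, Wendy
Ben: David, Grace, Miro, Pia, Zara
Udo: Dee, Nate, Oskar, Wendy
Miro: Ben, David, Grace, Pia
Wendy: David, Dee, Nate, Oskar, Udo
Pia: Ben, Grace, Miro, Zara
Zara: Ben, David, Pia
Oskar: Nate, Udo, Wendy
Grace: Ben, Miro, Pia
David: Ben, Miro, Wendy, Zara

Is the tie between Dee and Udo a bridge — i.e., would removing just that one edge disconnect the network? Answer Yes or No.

No

Even without that edge, Dee still reaches Udo via Dee – Nate – Udo, so the network stays connected. Not a bridge.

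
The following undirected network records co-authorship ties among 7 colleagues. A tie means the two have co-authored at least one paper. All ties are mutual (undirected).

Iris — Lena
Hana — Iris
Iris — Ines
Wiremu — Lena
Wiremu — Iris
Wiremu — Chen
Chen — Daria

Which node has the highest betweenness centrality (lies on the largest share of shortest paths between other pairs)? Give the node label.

Iris

Unnormalized betweenness of each node: Chen:5, Daria:0, Hana:0, Ines:0, Iris:9, Lena:0, Wiremu:8.
Iris has the largest value, 9, making it the main broker — the node through which the most shortest paths run.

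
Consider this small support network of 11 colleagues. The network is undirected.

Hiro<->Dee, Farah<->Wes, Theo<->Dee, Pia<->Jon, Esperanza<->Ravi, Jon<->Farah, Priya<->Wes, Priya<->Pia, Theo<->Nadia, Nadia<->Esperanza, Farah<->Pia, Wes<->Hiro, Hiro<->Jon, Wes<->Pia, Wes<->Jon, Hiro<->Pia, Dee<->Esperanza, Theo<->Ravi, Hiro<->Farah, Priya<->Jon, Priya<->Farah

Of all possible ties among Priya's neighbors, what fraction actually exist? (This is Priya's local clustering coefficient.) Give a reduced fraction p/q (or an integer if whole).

1

Priya's neighbors: Farah, Jon, Pia, and Wes (k = 4).
Possible neighbor pairs: C(4,2) = 6. Edges among them: Farah–Jon, Farah–Pia, Farah–Wes, Jon–Pia, Jon–Wes, Pia–Wes → e = 6.
Clustering(Priya) = 6/6 = 1.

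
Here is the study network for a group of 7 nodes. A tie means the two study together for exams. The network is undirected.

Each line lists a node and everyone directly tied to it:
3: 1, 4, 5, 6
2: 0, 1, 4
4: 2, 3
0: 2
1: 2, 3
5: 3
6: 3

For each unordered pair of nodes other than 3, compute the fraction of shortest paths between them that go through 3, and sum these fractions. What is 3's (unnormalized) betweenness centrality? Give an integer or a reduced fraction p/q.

Pairs whose geodesics pass through 3 — 1–6: 1; 1–4: 1/2; 1–5: 1; 0–6: 2/2; 0–5: 2/2; 2–6: 2/2; 2–5: 2/2; 6–4: 1; 6–5: 1; 4–5: 1.
All other pairs contribute 0.
Summing the contributions gives betweenness(3) = 19/2.

19/2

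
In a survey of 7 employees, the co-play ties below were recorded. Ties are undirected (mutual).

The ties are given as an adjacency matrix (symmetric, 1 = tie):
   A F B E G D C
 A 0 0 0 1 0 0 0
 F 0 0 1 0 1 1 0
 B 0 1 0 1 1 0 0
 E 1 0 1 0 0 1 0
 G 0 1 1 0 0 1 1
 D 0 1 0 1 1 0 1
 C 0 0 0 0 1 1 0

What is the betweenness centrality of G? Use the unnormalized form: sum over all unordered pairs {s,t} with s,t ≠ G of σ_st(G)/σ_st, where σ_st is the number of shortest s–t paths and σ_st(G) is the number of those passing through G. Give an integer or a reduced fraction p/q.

11/6

Pairs whose geodesics pass through G — F–C: 1/2; B–D: 1/3; B–C: 1.
All other pairs contribute 0.
Summing the contributions gives betweenness(G) = 11/6.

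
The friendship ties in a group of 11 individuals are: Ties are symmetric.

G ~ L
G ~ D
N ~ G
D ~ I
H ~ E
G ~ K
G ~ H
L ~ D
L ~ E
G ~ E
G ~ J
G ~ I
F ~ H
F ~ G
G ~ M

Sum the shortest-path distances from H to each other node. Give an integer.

17

Distances from H: D:2, E:1, F:1, G:1, I:2, J:2, K:2, L:2, M:2, N:2.
Sum = 2 + 1 + 1 + 1 + 2 + 2 + 2 + 2 + 2 + 2 = 17.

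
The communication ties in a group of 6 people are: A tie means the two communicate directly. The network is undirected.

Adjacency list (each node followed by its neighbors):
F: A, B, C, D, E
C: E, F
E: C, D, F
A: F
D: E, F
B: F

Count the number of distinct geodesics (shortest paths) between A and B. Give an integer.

1

The shortest distance is 2, and the only length-2 path is A–F–B. So there is exactly 1 shortest path.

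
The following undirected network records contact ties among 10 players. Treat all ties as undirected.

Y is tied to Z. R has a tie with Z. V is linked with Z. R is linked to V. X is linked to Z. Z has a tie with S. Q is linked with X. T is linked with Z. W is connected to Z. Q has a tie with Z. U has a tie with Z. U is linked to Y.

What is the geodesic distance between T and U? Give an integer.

2

One shortest route is T – Z – U, which uses 2 edges, and T and U are not directly tied, so nothing shorter exists. So d(T,U) = 2.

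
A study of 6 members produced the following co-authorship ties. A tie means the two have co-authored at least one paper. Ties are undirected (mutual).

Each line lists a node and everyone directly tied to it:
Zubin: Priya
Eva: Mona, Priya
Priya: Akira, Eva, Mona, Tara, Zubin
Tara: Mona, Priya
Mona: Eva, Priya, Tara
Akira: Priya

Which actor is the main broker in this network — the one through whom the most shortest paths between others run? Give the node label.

Priya

Unnormalized betweenness of each node: Akira:0, Eva:0, Mona:1/2, Priya:15/2, Tara:0, Zubin:0.
Priya has the largest value, 15/2, making it the main broker — the node through which the most shortest paths run.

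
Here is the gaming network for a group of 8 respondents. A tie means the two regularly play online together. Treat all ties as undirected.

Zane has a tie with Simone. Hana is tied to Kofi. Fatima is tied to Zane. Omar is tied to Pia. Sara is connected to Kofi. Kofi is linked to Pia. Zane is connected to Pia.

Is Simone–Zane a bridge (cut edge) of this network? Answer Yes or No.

Without the Simone–Zane edge there is no alternate route between Simone and Zane, so the network disconnects. It is a bridge.

Yes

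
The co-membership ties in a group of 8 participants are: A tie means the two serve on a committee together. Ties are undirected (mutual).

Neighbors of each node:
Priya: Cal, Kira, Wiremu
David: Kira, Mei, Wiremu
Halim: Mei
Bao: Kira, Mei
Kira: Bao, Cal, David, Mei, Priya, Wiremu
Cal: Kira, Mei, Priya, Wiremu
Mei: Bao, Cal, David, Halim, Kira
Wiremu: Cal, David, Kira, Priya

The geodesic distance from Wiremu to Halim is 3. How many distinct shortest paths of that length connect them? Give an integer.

3

The shortest distance is 3. The length-3 paths are: Wiremu–Cal–Mei–Halim; Wiremu–Kira–Mei–Halim; Wiremu–David–Mei–Halim.
That gives 3 distinct shortest paths.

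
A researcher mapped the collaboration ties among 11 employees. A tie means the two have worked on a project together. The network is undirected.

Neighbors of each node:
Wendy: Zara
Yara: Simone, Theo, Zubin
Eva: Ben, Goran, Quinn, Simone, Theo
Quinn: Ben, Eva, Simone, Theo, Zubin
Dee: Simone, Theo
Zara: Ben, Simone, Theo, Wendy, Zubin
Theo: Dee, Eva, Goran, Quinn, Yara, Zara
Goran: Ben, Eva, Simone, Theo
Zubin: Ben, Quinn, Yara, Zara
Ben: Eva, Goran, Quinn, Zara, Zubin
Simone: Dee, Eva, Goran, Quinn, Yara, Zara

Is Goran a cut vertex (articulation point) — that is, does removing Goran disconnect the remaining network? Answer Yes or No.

Even without Goran, every remaining node can still reach every other (the residual graph is connected), so Goran is not a cut vertex.

No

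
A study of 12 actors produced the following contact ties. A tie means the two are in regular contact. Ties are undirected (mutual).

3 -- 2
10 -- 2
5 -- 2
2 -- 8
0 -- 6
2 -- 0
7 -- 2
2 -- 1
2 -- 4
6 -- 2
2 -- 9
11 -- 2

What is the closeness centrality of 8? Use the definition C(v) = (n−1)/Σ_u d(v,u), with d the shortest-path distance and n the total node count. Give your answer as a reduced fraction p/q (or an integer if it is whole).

11/21

Distances from 8: 0:2, 1:2, 2:1, 3:2, 4:2, 5:2, 6:2, 7:2, 9:2, 10:2, 11:2. Sum = 21.
n = 12, so closeness = 11/21.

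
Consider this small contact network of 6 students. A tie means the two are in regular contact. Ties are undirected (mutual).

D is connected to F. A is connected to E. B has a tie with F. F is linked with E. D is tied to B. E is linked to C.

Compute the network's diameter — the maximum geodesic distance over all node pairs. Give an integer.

Eccentricity of each node (its greatest distance to any other): A:3, B:3, C:3, D:3, E:2, F:2.
The maximum eccentricity is 3, realized for instance by the pair D–A via D – F – E – A. So the diameter is 3.

3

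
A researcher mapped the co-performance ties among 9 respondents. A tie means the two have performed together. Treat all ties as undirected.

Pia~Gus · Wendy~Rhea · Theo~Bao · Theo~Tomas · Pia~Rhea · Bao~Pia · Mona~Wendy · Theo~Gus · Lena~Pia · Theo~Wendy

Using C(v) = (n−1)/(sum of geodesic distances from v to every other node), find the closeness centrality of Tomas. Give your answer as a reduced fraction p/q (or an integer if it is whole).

Distances from Tomas: Bao:2, Gus:2, Lena:4, Mona:3, Pia:3, Rhea:3, Theo:1, Wendy:2. Sum = 20.
n = 9, so closeness = 8/20 = 2/5.

2/5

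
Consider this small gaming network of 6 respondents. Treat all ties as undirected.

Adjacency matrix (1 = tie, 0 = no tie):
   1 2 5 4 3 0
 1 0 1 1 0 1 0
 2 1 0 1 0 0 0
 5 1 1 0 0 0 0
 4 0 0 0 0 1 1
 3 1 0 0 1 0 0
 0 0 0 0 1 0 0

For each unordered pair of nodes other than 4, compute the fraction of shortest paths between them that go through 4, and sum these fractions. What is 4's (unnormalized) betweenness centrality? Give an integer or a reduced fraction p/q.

4

Pairs whose geodesics pass through 4 — 1–0: 1; 2–0: 1; 5–0: 1; 3–0: 1.
All other pairs contribute 0.
Summing the contributions gives betweenness(4) = 4.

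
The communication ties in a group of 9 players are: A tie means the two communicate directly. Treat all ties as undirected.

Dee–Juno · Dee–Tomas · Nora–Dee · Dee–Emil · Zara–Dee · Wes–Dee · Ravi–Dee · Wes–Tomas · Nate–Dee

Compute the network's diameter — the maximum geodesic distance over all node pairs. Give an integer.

2

Eccentricity of each node (its greatest distance to any other): Dee:1, Emil:2, Juno:2, Nate:2, Nora:2, Ravi:2, Tomas:2, Wes:2, Zara:2.
The maximum eccentricity is 2, realized for instance by the pair Juno–Ravi via Juno – Dee – Ravi. So the diameter is 2.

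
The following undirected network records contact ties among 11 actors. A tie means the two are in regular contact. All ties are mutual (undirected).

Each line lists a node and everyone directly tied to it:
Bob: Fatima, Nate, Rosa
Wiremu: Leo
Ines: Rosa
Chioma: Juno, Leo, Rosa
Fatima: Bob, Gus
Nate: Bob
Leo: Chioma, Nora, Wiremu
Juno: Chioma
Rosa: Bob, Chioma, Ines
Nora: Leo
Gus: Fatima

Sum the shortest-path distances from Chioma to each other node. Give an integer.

Distances from Chioma: Bob:2, Fatima:3, Gus:4, Ines:2, Juno:1, Leo:1, Nate:3, Nora:2, Rosa:1, Wiremu:2.
Sum = 2 + 3 + 4 + 2 + 1 + 1 + 3 + 2 + 1 + 2 = 21.

21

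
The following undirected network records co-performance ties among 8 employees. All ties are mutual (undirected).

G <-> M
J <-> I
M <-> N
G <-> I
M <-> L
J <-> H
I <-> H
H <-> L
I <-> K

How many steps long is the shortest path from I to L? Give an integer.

2

One shortest route is I – H – L, which uses 2 edges, and I and L are not directly tied, so nothing shorter exists. So d(I,L) = 2.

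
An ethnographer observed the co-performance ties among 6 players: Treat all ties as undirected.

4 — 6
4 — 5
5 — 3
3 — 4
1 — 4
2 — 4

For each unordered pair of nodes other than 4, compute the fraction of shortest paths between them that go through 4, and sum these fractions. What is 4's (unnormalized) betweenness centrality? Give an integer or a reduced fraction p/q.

9

Pairs whose geodesics pass through 4 — 5–1: 1; 5–2: 1; 5–6: 1; 1–3: 1; 1–2: 1; 1–6: 1; 3–2: 1; 3–6: 1; 2–6: 1.
All other pairs contribute 0.
Summing the contributions gives betweenness(4) = 9.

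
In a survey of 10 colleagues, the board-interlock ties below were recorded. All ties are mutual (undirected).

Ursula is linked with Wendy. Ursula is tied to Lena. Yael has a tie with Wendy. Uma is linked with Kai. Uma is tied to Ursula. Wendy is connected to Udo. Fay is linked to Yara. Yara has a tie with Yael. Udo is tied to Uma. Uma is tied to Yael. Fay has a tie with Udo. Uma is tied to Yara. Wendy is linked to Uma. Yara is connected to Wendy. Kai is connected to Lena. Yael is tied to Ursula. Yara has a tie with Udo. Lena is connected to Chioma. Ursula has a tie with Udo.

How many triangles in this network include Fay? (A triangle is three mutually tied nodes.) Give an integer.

1

Fay's neighbors: Udo and Yara.
Neighbor pairs that are themselves tied: Fay–Udo–Yara. Each forms one triangle with Fay, for 1 in total.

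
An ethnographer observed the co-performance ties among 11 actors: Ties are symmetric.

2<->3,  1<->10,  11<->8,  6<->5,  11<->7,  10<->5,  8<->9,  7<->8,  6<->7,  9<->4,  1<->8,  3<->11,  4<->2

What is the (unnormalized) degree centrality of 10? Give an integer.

2

10 is directly tied to 1 and 5. That is 2 neighbors, so the degree of 10 is 2.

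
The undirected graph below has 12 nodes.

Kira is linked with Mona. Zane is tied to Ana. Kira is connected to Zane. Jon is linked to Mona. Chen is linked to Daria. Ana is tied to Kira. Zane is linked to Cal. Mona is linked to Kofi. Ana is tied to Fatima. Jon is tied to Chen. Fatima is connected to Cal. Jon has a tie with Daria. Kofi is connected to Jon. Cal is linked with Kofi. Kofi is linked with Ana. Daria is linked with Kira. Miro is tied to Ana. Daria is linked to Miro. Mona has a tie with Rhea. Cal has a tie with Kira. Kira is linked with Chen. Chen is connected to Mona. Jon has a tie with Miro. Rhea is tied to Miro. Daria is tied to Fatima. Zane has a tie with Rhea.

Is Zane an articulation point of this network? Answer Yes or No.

No

Even without Zane, every remaining node can still reach every other (the residual graph is connected), so Zane is not a cut vertex.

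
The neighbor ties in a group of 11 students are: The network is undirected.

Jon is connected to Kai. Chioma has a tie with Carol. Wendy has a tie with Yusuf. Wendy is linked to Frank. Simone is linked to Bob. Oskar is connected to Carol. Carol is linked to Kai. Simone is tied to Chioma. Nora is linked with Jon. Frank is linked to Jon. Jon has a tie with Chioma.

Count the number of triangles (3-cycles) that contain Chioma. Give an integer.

0

Chioma's neighbors are Carol, Jon, and Simone, but none of them are tied to each other, so no triangle contains Chioma.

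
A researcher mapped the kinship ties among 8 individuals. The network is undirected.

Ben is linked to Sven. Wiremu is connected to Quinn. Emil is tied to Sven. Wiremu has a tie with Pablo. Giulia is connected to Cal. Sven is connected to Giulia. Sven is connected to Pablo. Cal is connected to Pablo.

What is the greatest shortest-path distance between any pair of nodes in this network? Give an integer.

Eccentricity of each node (its greatest distance to any other): Ben:4, Cal:3, Emil:4, Giulia:4, Pablo:2, Quinn:4, Sven:3, Wiremu:3.
The maximum eccentricity is 4, realized for instance by the pair Giulia–Quinn via Giulia – Sven – Pablo – Wiremu – Quinn. So the diameter is 4.

4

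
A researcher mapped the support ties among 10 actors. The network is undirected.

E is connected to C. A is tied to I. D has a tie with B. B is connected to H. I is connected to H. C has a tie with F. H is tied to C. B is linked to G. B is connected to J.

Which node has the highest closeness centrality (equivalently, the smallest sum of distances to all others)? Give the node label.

H

Farness (sum of distances to all others) for each node — A:29, B:17, C:19, D:25, E:27, F:27, G:25, H:15, I:21, J:25.
The smallest farness is 15, for H, so H has the highest closeness.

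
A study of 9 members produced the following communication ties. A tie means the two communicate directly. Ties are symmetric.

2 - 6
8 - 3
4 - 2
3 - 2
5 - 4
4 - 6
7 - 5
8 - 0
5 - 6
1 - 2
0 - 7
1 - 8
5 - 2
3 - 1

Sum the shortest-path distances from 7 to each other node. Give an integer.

Distances from 7: 0:1, 1:3, 2:2, 3:3, 4:2, 5:1, 6:2, 8:2.
Sum = 1 + 3 + 2 + 3 + 2 + 1 + 2 + 2 = 16.

16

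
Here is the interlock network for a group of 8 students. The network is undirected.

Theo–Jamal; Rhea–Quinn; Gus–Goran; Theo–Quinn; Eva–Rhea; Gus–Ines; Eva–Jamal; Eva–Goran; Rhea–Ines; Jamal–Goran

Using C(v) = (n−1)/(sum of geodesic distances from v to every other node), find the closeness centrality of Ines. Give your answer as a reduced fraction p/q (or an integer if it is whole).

1/2

Distances from Ines: Eva:2, Goran:2, Gus:1, Jamal:3, Quinn:2, Rhea:1, Theo:3. Sum = 14.
n = 8, so closeness = 7/14 = 1/2.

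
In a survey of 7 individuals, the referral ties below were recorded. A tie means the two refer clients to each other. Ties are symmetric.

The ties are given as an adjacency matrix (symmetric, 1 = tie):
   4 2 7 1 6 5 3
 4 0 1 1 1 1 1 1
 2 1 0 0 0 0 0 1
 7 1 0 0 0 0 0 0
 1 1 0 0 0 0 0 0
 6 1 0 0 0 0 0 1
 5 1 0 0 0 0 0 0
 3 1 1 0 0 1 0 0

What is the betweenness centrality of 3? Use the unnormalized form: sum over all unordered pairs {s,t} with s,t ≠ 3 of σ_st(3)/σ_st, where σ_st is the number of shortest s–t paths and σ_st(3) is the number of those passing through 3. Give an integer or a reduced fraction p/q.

Pairs whose geodesics pass through 3 — 2–6: 1/2.
All other pairs contribute 0.
Summing the contributions gives betweenness(3) = 1/2.

1/2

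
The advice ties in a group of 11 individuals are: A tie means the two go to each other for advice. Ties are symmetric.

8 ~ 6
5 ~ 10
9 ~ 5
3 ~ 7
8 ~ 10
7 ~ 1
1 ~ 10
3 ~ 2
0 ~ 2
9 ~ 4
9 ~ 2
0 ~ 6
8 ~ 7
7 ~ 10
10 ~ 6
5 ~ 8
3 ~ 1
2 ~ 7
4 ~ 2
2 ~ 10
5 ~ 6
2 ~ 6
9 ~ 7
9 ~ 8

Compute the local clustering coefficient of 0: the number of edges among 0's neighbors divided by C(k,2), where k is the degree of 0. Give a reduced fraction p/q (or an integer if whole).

1

0's neighbors: 2 and 6 (k = 2).
Possible neighbor pairs: C(2,2) = 1. Edges among them: 2–6 → e = 1.
Clustering(0) = 1/1.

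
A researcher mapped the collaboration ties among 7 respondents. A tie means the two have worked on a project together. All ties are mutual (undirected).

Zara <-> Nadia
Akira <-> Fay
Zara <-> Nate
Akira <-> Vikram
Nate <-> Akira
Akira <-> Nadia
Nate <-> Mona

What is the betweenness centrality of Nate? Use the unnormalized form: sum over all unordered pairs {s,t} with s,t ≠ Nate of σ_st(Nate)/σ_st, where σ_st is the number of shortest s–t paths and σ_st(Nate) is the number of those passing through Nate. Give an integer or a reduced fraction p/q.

13/2

Pairs whose geodesics pass through Nate — Fay–Zara: 1/2; Fay–Mona: 1; Zara–Vikram: 1/2; Zara–Akira: 1/2; Zara–Mona: 1; Vikram–Mona: 1; Akira–Mona: 1; Nadia–Mona: 2/2.
All other pairs contribute 0.
Summing the contributions gives betweenness(Nate) = 13/2.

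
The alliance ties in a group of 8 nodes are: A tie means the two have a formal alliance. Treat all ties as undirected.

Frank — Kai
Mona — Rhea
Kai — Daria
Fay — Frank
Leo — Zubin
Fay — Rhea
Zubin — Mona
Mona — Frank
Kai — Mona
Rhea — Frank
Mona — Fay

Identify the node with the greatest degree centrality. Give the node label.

Mona

Degrees — Daria:1, Fay:3, Frank:4, Kai:3, Leo:1, Mona:5, Rhea:3, Zubin:2.
The maximum is 5, attained only by Mona.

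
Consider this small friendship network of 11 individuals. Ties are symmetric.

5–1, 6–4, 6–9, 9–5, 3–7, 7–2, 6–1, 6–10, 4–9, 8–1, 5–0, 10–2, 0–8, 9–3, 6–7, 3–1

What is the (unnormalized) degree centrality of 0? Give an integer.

2

0 is directly tied to 5 and 8. That is 2 neighbors, so the degree of 0 is 2.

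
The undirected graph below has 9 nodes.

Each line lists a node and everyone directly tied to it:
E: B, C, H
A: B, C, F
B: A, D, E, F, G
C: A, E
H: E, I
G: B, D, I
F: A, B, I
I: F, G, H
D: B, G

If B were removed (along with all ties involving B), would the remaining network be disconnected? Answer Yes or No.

No

Even without B, every remaining node can still reach every other (the residual graph is connected), so B is not a cut vertex.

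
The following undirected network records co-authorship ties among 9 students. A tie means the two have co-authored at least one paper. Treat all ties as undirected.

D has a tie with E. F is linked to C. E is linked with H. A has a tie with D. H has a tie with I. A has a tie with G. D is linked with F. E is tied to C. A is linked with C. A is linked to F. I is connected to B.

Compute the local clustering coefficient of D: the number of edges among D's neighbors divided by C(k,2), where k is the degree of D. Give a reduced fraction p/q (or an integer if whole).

D's neighbors: A, E, and F (k = 3).
Possible neighbor pairs: C(3,2) = 3. Edges among them: A–F → e = 1.
Clustering(D) = 1/3.

1/3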